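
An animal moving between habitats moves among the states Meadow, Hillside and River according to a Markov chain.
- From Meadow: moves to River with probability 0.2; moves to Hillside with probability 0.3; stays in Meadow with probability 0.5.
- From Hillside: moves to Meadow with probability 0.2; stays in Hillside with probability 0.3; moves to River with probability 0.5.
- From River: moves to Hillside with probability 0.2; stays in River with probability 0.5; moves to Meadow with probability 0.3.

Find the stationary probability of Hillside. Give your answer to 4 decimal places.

0.2603

Let the stationary distribution be π with π = πP and π_1 + π_2 + π_3 = 1.
π_1 = 0.5·π_1 + 0.2·π_2 + 0.3·π_3
π_2 = 0.3·π_1 + 0.3·π_2 + 0.2·π_3
Solving with the normalization constraint gives π = (0.3425, 0.2603, 0.3973).
So the stationary probability of Hillside is 0.2603.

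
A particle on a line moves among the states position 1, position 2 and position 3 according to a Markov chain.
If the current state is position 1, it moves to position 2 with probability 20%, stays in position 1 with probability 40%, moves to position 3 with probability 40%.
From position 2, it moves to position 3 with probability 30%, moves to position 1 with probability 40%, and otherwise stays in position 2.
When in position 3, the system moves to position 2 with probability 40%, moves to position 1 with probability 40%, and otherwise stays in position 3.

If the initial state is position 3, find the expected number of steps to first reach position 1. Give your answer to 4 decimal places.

2.5000

Let t(s) be the expected number of steps to first reach position 1 from state s, with t(position 1) = 0. Conditioning on the first step:
t(position 2) = 1 + 0.3·t(position 2) + 0.3·t(position 3)
t(position 3) = 1 + 0.4·t(position 2) + 0.2·t(position 3)
Solving: t(position 2) = 2.5000, t(position 3) = 2.5000.
Expected steps from position 3 to position 1: 2.5000.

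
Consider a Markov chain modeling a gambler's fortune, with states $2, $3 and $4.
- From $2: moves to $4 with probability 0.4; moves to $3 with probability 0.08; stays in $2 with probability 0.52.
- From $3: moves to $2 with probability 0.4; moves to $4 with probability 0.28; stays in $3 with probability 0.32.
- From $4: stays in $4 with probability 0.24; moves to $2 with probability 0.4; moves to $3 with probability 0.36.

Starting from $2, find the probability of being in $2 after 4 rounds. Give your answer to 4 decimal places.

Propagate the distribution vector 4 rounds from $2.
After 0 rounds: (1.0000, 0.0000, 0.0000)
After 1 round: (0.5200, 0.0800, 0.4000)
After 2 rounds: (0.4624, 0.2112, 0.3264)
After 3 rounds: (0.4555, 0.2221, 0.3224)
After 4 rounds: (0.4547, 0.2236, 0.3218)
P(in $2 after 4 rounds) = 0.4547

0.4547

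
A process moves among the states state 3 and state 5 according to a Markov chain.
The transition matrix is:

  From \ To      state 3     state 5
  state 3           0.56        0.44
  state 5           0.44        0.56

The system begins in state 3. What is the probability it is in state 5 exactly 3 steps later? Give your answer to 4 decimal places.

Propagate the distribution vector 3 steps from state 3.
After 0 steps: (1.0000, 0.0000)
After 1 step: (0.5600, 0.4400)
After 2 steps: (0.5072, 0.4928)
After 3 steps: (0.5009, 0.4991)
P(in state 5 after 3 steps) = 0.4991

0.4991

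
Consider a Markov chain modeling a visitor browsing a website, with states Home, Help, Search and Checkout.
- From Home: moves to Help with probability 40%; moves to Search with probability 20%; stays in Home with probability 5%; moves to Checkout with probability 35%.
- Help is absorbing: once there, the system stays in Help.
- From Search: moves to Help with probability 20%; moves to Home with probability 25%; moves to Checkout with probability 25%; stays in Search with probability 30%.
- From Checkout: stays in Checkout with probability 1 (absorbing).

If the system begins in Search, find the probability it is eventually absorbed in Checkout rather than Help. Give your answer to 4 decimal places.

0.5285

Let h(s) be the probability of absorption at Checkout starting from transient state s. Then h(Checkout) = 1 and h(Help) = 0. By first-step analysis:
h(Home) = 0.05·h(Home) + 0.4·0 + 0.2·h(Search) + 0.35·1
h(Search) = 0.25·h(Home) + 0.2·0 + 0.3·h(Search) + 0.25·1
Solving: h(Home) = 0.4797, h(Search) = 0.5285.
Starting from Search, the probability is 0.5285.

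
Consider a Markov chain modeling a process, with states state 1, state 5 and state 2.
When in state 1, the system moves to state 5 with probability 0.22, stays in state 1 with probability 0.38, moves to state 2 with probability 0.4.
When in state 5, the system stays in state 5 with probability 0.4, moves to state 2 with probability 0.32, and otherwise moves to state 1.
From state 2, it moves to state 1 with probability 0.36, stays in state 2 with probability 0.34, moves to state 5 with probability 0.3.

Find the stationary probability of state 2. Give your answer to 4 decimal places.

Let the stationary distribution be π with π = πP and π_1 + π_2 + π_3 = 1.
π_1 = 0.38·π_1 + 0.28·π_2 + 0.36·π_3
π_2 = 0.22·π_1 + 0.4·π_2 + 0.3·π_3
Solving with the normalization constraint gives π = (0.3426, 0.3029, 0.3545).
So the stationary probability of state 2 is 0.3545.

0.3545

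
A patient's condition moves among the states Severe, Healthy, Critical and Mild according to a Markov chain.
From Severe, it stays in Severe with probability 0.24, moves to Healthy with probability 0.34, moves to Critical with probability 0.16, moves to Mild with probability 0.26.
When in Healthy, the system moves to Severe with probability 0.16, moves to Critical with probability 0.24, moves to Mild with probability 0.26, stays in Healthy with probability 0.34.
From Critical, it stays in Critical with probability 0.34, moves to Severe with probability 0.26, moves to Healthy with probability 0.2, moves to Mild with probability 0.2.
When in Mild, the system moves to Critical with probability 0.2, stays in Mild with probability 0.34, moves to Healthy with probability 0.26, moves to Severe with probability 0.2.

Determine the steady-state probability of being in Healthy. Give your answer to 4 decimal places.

0.2856

Let the stationary distribution be π with π = πP and π_1 + π_2 + π_3 + π_4 = 1.
π_1 = 0.24·π_1 + 0.16·π_2 + 0.26·π_3 + 0.2·π_4
π_2 = 0.34·π_1 + 0.34·π_2 + 0.2·π_3 + 0.26·π_4
π_3 = 0.16·π_1 + 0.24·π_2 + 0.34·π_3 + 0.2·π_4
Solving with the normalization constraint gives π = (0.2112, 0.2856, 0.2360, 0.2672).
So the stationary probability of Healthy is 0.2856.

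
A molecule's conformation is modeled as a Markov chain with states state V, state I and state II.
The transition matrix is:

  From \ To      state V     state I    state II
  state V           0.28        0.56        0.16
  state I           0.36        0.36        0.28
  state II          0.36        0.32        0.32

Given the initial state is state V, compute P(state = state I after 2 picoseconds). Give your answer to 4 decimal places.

Sum over the intermediate state after 1 picosecond:
P = P(state V→state V)·P(state V→state I) + P(state V→state I)·P(state I→state I) + P(state V→state II)·P(state II→state I)
  = 0.28×0.56 + 0.56×0.36 + 0.16×0.32
  = 0.1568 + 0.2016 + 0.0512 = 0.4096

0.4096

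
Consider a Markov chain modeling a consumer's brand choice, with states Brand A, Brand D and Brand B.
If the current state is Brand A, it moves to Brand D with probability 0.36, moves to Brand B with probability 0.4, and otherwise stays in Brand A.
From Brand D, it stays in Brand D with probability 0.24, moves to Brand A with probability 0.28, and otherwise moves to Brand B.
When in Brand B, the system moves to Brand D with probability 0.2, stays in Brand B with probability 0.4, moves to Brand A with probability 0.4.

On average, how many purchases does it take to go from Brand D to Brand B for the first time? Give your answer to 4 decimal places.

2.1812

Let t(s) be the expected number of purchases to first reach Brand B from state s, with t(Brand B) = 0. Conditioning on the first purchase:
t(Brand A) = 1 + 0.24·t(Brand A) + 0.36·t(Brand D)
t(Brand D) = 1 + 0.28·t(Brand A) + 0.24·t(Brand D)
Solving: t(Brand A) = 2.3490, t(Brand D) = 2.1812.
Expected purchases from Brand D to Brand B: 2.1812.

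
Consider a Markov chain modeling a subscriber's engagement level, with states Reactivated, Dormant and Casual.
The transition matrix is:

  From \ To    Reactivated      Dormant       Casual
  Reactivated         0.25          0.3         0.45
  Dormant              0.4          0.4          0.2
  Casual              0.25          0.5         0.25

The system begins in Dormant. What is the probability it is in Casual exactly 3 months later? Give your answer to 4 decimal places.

0.2930

Propagate the distribution vector 3 months from Dormant.
After 0 months: (0.0000, 1.0000, 0.0000)
After 1 month: (0.4000, 0.4000, 0.2000)
After 2 months: (0.3100, 0.3800, 0.3100)
After 3 months: (0.3070, 0.4000, 0.2930)
P(in Casual after 3 months) = 0.2930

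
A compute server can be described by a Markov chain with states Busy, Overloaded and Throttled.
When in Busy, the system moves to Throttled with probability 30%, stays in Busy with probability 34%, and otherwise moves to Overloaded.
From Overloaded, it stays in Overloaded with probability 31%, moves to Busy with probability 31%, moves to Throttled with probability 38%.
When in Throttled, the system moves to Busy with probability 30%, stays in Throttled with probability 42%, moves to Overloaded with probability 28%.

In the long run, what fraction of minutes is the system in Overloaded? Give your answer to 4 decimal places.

0.3147

Let the stationary distribution be π with π = πP and π_1 + π_2 + π_3 = 1.
π_1 = 0.34·π_1 + 0.31·π_2 + 0.3·π_3
π_2 = 0.36·π_1 + 0.31·π_2 + 0.28·π_3
Solving with the normalization constraint gives π = (0.3158, 0.3147, 0.3695).
So the stationary probability of Overloaded is 0.3147.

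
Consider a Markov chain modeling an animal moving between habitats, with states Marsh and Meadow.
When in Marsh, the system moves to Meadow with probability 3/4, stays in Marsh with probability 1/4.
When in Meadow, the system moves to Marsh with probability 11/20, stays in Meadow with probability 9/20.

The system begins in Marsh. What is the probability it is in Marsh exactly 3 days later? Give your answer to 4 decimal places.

0.4075

Propagate the distribution vector 3 days from Marsh.
After 0 days: (1.0000, 0.0000)
After 1 day: (0.2500, 0.7500)
After 2 days: (0.4750, 0.5250)
After 3 days: (0.4075, 0.5925)
P(in Marsh after 3 days) = 0.4075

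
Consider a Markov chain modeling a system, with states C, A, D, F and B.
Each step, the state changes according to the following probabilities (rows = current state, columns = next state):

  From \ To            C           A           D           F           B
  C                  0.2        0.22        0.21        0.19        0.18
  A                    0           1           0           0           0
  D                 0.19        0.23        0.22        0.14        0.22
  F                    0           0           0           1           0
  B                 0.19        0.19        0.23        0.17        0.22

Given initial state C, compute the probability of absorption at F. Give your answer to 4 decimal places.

Let h(s) be the probability of absorption at F starting from transient state s. Then h(F) = 1 and h(A) = 0. By first-step analysis:
h(C) = 0.2·h(C) + 0.22·0 + 0.21·h(D) + 0.19·1 + 0.18·h(B)
h(D) = 0.19·h(C) + 0.23·0 + 0.22·h(D) + 0.14·1 + 0.22·h(B)
h(B) = 0.19·h(C) + 0.19·0 + 0.23·h(D) + 0.17·1 + 0.22·h(B)
Solving: h(C) = 0.4476, h(D) = 0.4153, h(B) = 0.4494.
Starting from C, the probability is 0.4476.

0.4476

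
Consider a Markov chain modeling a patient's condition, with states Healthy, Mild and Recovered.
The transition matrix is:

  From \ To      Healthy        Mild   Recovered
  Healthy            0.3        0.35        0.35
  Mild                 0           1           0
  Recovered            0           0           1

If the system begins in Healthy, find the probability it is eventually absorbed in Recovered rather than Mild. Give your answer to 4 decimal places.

0.5000

Let h(s) be the probability of absorption at Recovered starting from transient state s. Then h(Recovered) = 1 and h(Mild) = 0. By first-step analysis:
h(Healthy) = 0.3·h(Healthy) + 0.35·0 + 0.35·1
Solving: h(Healthy) = 0.5000.
Starting from Healthy, the probability is 0.5000.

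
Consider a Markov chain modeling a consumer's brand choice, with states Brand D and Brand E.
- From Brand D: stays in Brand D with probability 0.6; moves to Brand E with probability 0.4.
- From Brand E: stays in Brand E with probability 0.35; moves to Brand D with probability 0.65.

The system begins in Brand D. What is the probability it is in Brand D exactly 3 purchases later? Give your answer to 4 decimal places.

0.6190

Propagate the distribution vector 3 purchases from Brand D.
After 0 purchases: (1.0000, 0.0000)
After 1 purchase: (0.6000, 0.4000)
After 2 purchases: (0.6200, 0.3800)
After 3 purchases: (0.6190, 0.3810)
P(in Brand D after 3 purchases) = 0.6190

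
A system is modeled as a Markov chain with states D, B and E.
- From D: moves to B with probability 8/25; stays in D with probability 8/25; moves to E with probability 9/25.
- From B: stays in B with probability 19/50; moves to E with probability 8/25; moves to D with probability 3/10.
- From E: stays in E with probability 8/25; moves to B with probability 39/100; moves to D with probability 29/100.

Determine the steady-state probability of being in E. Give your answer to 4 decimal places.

0.3321

Let the stationary distribution be π with π = πP and π_1 + π_2 + π_3 = 1.
π_1 = 0.32·π_1 + 0.3·π_2 + 0.29·π_3
π_2 = 0.32·π_1 + 0.38·π_2 + 0.39·π_3
Solving with the normalization constraint gives π = (0.3027, 0.3652, 0.3321).
So the stationary probability of E is 0.3321.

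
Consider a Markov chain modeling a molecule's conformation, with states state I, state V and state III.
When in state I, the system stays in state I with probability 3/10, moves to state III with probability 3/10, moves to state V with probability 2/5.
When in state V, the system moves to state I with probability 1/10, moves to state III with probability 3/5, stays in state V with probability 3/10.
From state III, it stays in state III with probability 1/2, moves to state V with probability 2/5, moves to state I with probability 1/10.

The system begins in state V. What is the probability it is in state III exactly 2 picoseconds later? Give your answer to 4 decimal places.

0.5100

Sum over the intermediate state after 1 picosecond:
P = P(state V→state I)·P(state I→state III) + P(state V→state V)·P(state V→state III) + P(state V→state III)·P(state III→state III)
  = 0.1×0.3 + 0.3×0.6 + 0.6×0.5
  = 0.0300 + 0.1800 + 0.3000 = 0.5100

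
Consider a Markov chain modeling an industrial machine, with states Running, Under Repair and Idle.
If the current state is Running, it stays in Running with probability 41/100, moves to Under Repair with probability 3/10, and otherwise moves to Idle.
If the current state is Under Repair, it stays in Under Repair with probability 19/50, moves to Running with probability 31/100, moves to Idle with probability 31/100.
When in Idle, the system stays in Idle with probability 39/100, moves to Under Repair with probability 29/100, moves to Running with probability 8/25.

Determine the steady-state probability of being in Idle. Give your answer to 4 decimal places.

Let the stationary distribution be π with π = πP and π_1 + π_2 + π_3 = 1.
π_1 = 0.41·π_1 + 0.31·π_2 + 0.32·π_3
π_2 = 0.3·π_1 + 0.38·π_2 + 0.29·π_3
Solving with the normalization constraint gives π = (0.3481, 0.3225, 0.3294).
So the stationary probability of Idle is 0.3294.

0.3294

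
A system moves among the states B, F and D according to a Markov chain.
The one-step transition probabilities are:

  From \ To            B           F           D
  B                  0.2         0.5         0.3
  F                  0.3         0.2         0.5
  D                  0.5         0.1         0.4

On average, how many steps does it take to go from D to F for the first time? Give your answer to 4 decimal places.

Let t(s) be the expected number of steps to first reach F from state s, with t(F) = 0. Conditioning on the first step:
t(B) = 1 + 0.2·t(B) + 0.3·t(D)
t(D) = 1 + 0.5·t(B) + 0.4·t(D)
Solving: t(B) = 2.7273, t(D) = 3.9394.
Expected steps from D to F: 3.9394.

3.9394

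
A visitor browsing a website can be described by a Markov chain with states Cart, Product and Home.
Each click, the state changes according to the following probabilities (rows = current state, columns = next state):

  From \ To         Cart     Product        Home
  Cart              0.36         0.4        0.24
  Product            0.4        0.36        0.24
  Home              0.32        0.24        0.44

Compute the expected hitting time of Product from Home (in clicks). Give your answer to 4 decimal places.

Let t(s) be the expected number of clicks to first reach Product from state s, with t(Product) = 0. Conditioning on the first click:
t(Cart) = 1 + 0.36·t(Cart) + 0.24·t(Home)
t(Home) = 1 + 0.32·t(Cart) + 0.44·t(Home)
Solving: t(Cart) = 2.8409, t(Home) = 3.4091.
Expected clicks from Home to Product: 3.4091.

3.4091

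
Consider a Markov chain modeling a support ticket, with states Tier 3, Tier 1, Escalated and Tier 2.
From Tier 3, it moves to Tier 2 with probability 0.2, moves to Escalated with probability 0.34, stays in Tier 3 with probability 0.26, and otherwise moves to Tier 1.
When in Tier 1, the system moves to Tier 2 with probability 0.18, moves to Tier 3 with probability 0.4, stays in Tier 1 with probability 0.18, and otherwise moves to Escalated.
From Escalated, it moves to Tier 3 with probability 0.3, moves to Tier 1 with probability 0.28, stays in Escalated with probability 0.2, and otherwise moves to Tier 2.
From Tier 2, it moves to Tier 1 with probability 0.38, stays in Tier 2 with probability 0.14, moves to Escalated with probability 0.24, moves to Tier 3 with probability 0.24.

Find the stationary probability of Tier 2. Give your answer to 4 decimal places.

Let the stationary distribution be π with π = πP and π_1 + π_2 + π_3 + π_4 = 1.
π_1 = 0.26·π_1 + 0.4·π_2 + 0.3·π_3 + 0.24·π_4
π_2 = 0.2·π_1 + 0.18·π_2 + 0.28·π_3 + 0.38·π_4
π_3 = 0.34·π_1 + 0.24·π_2 + 0.2·π_3 + 0.24·π_4
Solving with the normalization constraint gives π = (0.3016, 0.2498, 0.2598, 0.1889).
So the stationary probability of Tier 2 is 0.1889.

0.1889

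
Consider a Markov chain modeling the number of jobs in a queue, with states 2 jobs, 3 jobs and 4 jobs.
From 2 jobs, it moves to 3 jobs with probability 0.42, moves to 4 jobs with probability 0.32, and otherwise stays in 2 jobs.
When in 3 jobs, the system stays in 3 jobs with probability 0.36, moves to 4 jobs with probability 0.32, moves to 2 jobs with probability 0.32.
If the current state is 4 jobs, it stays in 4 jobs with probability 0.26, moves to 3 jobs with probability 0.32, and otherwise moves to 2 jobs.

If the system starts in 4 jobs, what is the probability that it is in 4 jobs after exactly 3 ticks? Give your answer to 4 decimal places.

Propagate the distribution vector 3 ticks from 4 jobs.
After 0 ticks: (0.0000, 0.0000, 1.0000)
After 1 tick: (0.4200, 0.3200, 0.2600)
After 2 ticks: (0.3208, 0.3748, 0.3044)
After 3 ticks: (0.3312, 0.3671, 0.3017)
P(in 4 jobs after 3 ticks) = 0.3017

0.3017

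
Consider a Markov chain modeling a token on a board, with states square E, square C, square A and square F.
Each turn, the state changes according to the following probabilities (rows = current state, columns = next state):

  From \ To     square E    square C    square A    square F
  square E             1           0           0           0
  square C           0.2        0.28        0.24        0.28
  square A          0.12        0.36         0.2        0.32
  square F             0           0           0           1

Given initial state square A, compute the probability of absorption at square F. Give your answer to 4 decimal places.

0.6765

Let h(s) be the probability of absorption at square F starting from transient state s. Then h(square F) = 1 and h(square E) = 0. By first-step analysis:
h(square C) = 0.2·0 + 0.28·h(square C) + 0.24·h(square A) + 0.28·1
h(square A) = 0.12·0 + 0.36·h(square C) + 0.2·h(square A) + 0.32·1
Solving: h(square C) = 0.6144, h(square A) = 0.6765.
Starting from square A, the probability is 0.6765.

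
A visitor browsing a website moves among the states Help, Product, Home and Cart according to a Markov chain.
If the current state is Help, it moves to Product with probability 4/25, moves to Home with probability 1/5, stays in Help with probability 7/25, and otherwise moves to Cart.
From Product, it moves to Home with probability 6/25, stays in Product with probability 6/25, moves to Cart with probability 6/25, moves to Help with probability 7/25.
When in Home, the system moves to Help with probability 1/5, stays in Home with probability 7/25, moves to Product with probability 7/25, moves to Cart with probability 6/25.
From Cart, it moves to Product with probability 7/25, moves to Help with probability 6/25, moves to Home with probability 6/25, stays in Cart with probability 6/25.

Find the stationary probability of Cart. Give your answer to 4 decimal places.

Let the stationary distribution be π with π = πP and π_1 + π_2 + π_3 + π_4 = 1.
π_1 = 0.28·π_1 + 0.28·π_2 + 0.2·π_3 + 0.24·π_4
π_2 = 0.16·π_1 + 0.24·π_2 + 0.28·π_3 + 0.28·π_4
π_3 = 0.2·π_1 + 0.24·π_2 + 0.28·π_3 + 0.24·π_4
Solving with the normalization constraint gives π = (0.2500, 0.2404, 0.2396, 0.2700).
So the stationary probability of Cart is 0.2700.

0.2700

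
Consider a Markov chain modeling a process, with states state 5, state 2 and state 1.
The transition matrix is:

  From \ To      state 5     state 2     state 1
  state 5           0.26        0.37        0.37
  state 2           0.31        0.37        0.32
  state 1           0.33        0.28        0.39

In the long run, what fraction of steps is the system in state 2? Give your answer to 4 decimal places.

0.3376

Let the stationary distribution be π with π = πP and π_1 + π_2 + π_3 = 1.
π_1 = 0.26·π_1 + 0.31·π_2 + 0.33·π_3
π_2 = 0.37·π_1 + 0.37·π_2 + 0.28·π_3
Solving with the normalization constraint gives π = (0.3021, 0.3376, 0.3603).
So the stationary probability of state 2 is 0.3376.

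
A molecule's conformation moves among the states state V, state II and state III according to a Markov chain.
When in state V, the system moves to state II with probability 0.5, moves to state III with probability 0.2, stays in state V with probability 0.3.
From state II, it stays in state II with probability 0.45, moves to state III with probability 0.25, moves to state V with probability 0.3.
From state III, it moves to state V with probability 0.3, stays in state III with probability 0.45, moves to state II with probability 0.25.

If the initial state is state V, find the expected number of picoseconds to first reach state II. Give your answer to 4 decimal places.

2.3077

Let t(s) be the expected number of picoseconds to first reach state II from state s, with t(state II) = 0. Conditioning on the first picosecond:
t(state V) = 1 + 0.3·t(state V) + 0.2·t(state III)
t(state III) = 1 + 0.3·t(state V) + 0.45·t(state III)
Solving: t(state V) = 2.3077, t(state III) = 3.0769.
Expected picoseconds from state V to state II: 2.3077.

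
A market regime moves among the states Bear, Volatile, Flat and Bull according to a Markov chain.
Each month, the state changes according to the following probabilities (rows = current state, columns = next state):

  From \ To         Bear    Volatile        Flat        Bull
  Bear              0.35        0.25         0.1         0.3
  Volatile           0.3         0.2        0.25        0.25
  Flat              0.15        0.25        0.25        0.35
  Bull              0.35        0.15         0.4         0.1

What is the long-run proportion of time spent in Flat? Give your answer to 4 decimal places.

Let the stationary distribution be π with π = πP and π_1 + π_2 + π_3 + π_4 = 1.
π_1 = 0.35·π_1 + 0.3·π_2 + 0.15·π_3 + 0.35·π_4
π_2 = 0.25·π_1 + 0.2·π_2 + 0.25·π_3 + 0.15·π_4
π_3 = 0.1·π_1 + 0.25·π_2 + 0.25·π_3 + 0.4·π_4
Solving with the normalization constraint gives π = (0.2905, 0.2142, 0.2441, 0.2512).
So the stationary probability of Flat is 0.2441.

0.2441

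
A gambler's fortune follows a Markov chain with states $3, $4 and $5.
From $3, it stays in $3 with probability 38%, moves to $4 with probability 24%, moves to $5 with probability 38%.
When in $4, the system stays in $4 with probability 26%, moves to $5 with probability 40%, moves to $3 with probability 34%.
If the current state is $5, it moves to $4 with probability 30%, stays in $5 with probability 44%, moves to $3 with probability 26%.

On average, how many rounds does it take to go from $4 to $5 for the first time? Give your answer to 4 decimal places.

Let t(s) be the expected number of rounds to first reach $5 from state s, with t($5) = 0. Conditioning on the first round:
t($3) = 1 + 0.38·t($3) + 0.24·t($4)
t($4) = 1 + 0.34·t($3) + 0.26·t($4)
Solving: t($3) = 2.5981, t($4) = 2.5451.
Expected rounds from $4 to $5: 2.5451.

2.5451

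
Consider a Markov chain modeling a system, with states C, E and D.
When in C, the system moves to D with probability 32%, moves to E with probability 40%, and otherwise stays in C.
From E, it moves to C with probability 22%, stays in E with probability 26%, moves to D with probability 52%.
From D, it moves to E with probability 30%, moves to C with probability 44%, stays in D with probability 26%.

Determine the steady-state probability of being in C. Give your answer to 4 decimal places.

Let the stationary distribution be π with π = πP and π_1 + π_2 + π_3 = 1.
π_1 = 0.28·π_1 + 0.22·π_2 + 0.44·π_3
π_2 = 0.4·π_1 + 0.26·π_2 + 0.3·π_3
Solving with the normalization constraint gives π = (0.3188, 0.3191, 0.3621).
So the stationary probability of C is 0.3188.

0.3188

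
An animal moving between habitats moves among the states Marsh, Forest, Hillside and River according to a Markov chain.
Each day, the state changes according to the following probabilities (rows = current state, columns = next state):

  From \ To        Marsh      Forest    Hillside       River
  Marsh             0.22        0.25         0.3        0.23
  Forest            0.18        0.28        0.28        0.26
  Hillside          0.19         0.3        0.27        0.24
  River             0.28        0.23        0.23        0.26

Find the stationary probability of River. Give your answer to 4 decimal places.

Let the stationary distribution be π with π = πP and π_1 + π_2 + π_3 + π_4 = 1.
π_1 = 0.22·π_1 + 0.18·π_2 + 0.19·π_3 + 0.28·π_4
π_2 = 0.25·π_1 + 0.28·π_2 + 0.3·π_3 + 0.23·π_4
π_3 = 0.3·π_1 + 0.28·π_2 + 0.27·π_3 + 0.23·π_4
Solving with the normalization constraint gives π = (0.2162, 0.2665, 0.2692, 0.2481).
So the stationary probability of River is 0.2481.

0.2481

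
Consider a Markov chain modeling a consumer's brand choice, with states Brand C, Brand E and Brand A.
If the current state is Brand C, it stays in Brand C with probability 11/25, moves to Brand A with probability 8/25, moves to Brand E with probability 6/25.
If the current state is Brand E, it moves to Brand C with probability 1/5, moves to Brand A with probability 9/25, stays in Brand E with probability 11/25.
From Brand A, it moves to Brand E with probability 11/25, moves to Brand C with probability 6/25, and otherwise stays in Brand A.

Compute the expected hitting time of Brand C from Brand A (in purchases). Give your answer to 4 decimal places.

4.4964

Let t(s) be the expected number of purchases to first reach Brand C from state s, with t(Brand C) = 0. Conditioning on the first purchase:
t(Brand E) = 1 + 0.44·t(Brand E) + 0.36·t(Brand A)
t(Brand A) = 1 + 0.44·t(Brand E) + 0.32·t(Brand A)
Solving: t(Brand E) = 4.6763, t(Brand A) = 4.4964.
Expected purchases from Brand A to Brand C: 4.4964.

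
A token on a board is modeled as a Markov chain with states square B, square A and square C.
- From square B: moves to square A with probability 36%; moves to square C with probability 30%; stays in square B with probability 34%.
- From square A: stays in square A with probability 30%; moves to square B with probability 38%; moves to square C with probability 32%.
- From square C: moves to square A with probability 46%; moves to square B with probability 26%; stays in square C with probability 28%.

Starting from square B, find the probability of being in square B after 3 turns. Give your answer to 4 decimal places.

Propagate the distribution vector 3 turns from square B.
After 0 turns: (1.0000, 0.0000, 0.0000)
After 1 turn: (0.3400, 0.3600, 0.3000)
After 2 turns: (0.3304, 0.3684, 0.3012)
After 3 turns: (0.3306, 0.3680, 0.3013)
P(in square B after 3 turns) = 0.3306

0.3306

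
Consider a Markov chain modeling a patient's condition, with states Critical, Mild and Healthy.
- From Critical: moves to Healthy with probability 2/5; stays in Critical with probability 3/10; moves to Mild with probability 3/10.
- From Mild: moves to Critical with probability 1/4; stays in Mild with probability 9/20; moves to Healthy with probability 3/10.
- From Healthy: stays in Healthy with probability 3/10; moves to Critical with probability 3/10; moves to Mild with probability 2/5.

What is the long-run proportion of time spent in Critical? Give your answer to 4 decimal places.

0.2804

Let the stationary distribution be π with π = πP and π_1 + π_2 + π_3 = 1.
π_1 = 0.3·π_1 + 0.25·π_2 + 0.3·π_3
π_2 = 0.3·π_1 + 0.45·π_2 + 0.4·π_3
Solving with the normalization constraint gives π = (0.2804, 0.3915, 0.3280).
So the stationary probability of Critical is 0.2804.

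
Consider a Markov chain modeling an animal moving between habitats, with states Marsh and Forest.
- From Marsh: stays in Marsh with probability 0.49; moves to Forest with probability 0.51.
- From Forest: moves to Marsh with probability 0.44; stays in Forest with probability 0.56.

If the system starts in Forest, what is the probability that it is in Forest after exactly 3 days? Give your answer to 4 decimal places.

0.5369

Propagate the distribution vector 3 days from Forest.
After 0 days: (0.0000, 1.0000)
After 1 day: (0.4400, 0.5600)
After 2 days: (0.4620, 0.5380)
After 3 days: (0.4631, 0.5369)
P(in Forest after 3 days) = 0.5369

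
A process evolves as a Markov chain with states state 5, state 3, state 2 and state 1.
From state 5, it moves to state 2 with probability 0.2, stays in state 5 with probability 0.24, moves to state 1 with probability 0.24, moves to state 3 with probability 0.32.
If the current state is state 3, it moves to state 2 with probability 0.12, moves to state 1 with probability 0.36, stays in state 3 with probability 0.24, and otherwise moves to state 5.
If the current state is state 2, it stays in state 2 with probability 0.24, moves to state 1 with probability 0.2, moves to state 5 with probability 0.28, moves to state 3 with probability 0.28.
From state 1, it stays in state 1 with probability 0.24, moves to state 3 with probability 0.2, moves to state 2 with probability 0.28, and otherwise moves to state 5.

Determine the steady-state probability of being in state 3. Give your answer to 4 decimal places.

Let the stationary distribution be π with π = πP and π_1 + π_2 + π_3 + π_4 = 1.
π_1 = 0.24·π_1 + 0.28·π_2 + 0.28·π_3 + 0.28·π_4
π_2 = 0.32·π_1 + 0.24·π_2 + 0.28·π_3 + 0.2·π_4
π_3 = 0.2·π_1 + 0.12·π_2 + 0.24·π_3 + 0.28·π_4
Solving with the normalization constraint gives π = (0.2692, 0.2594, 0.2086, 0.2628).
So the stationary probability of state 3 is 0.2594.

0.2594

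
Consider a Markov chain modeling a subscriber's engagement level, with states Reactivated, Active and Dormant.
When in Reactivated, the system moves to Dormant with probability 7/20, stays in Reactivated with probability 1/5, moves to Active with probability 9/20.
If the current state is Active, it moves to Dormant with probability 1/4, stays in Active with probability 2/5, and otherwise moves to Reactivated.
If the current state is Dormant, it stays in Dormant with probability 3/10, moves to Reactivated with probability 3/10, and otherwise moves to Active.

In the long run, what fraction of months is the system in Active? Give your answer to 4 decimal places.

Let the stationary distribution be π with π = πP and π_1 + π_2 + π_3 = 1.
π_1 = 0.2·π_1 + 0.35·π_2 + 0.3·π_3
π_2 = 0.45·π_1 + 0.4·π_2 + 0.4·π_3
Solving with the normalization constraint gives π = (0.2916, 0.4146, 0.2938).
So the stationary probability of Active is 0.4146.

0.4146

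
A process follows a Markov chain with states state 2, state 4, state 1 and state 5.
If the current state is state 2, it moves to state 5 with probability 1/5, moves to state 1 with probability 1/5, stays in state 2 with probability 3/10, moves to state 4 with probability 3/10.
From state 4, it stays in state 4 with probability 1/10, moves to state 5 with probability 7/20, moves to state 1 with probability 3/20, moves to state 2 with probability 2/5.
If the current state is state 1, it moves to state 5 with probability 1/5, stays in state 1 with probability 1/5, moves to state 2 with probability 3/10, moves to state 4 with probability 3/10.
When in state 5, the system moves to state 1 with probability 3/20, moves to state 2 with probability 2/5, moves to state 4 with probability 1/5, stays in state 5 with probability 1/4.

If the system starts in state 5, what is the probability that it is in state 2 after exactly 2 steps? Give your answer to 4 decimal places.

Propagate the distribution vector 2 steps from state 5.
After 0 steps: (0.0000, 0.0000, 0.0000, 1.0000)
After 1 step: (0.4000, 0.2000, 0.1500, 0.2500)
After 2 steps: (0.3450, 0.2350, 0.1775, 0.2425)
P(in state 2 after 2 steps) = 0.3450

0.3450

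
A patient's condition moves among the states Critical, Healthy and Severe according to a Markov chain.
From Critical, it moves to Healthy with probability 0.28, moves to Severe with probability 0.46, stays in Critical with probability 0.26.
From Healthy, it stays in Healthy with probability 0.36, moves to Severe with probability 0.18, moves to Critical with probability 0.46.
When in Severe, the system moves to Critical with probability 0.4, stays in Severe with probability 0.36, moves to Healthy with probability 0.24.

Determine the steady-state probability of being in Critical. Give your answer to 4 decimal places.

Let the stationary distribution be π with π = πP and π_1 + π_2 + π_3 = 1.
π_1 = 0.26·π_1 + 0.46·π_2 + 0.4·π_3
π_2 = 0.28·π_1 + 0.36·π_2 + 0.24·π_3
Solving with the normalization constraint gives π = (0.3661, 0.2894, 0.3445).
So the stationary probability of Critical is 0.3661.

0.3661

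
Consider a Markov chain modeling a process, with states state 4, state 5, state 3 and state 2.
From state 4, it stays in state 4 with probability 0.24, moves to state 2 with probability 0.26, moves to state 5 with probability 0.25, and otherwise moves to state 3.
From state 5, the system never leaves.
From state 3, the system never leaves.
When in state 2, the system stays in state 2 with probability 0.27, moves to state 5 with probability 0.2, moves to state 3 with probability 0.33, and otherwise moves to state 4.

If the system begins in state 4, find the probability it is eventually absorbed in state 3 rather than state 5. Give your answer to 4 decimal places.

0.5336

Let h(s) be the probability of absorption at state 3 starting from transient state s. Then h(state 3) = 1 and h(state 5) = 0. By first-step analysis:
h(state 4) = 0.24·h(state 4) + 0.25·0 + 0.25·1 + 0.26·h(state 2)
h(state 2) = 0.2·h(state 4) + 0.2·0 + 0.33·1 + 0.27·h(state 2)
Solving: h(state 4) = 0.5336, h(state 2) = 0.5982.
Starting from state 4, the probability is 0.5336.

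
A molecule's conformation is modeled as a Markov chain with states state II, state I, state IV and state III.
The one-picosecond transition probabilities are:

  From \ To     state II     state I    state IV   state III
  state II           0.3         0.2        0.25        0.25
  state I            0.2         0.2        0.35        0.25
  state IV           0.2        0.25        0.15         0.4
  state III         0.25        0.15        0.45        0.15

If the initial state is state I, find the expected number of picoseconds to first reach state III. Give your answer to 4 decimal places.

Let t(s) be the expected number of picoseconds to first reach state III from state s, with t(state III) = 0. Conditioning on the first picosecond:
t(state II) = 1 + 0.3·t(state II) + 0.2·t(state I) + 0.25·t(state IV)
t(state I) = 1 + 0.2·t(state II) + 0.2·t(state I) + 0.35·t(state IV)
t(state IV) = 1 + 0.2·t(state II) + 0.25·t(state I) + 0.15·t(state IV)
Solving: t(state II) = 3.4845, t(state I) = 3.4368, t(state IV) = 3.0072.
Expected picoseconds from state I to state III: 3.4368.

3.4368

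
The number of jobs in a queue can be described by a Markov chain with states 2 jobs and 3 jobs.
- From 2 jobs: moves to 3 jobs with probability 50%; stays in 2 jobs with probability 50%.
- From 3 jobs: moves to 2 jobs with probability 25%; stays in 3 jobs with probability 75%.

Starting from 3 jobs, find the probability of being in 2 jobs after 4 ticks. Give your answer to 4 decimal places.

Propagate the distribution vector 4 ticks from 3 jobs.
After 0 ticks: (0.0000, 1.0000)
After 1 tick: (0.2500, 0.7500)
After 2 ticks: (0.3125, 0.6875)
After 3 ticks: (0.3281, 0.6719)
After 4 ticks: (0.3320, 0.6680)
P(in 2 jobs after 4 ticks) = 0.3320

0.3320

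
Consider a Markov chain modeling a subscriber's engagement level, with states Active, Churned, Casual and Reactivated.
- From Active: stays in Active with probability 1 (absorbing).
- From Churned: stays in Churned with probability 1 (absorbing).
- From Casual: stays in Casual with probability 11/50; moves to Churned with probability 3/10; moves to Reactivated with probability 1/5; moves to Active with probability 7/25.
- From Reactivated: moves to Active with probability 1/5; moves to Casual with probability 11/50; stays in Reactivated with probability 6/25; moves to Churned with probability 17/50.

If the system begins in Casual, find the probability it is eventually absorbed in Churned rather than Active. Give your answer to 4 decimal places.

0.5394

Let h(s) be the probability of absorption at Churned starting from transient state s. Then h(Churned) = 1 and h(Active) = 0. By first-step analysis:
h(Casual) = 0.28·0 + 0.3·1 + 0.22·h(Casual) + 0.2·h(Reactivated)
h(Reactivated) = 0.2·0 + 0.34·1 + 0.22·h(Casual) + 0.24·h(Reactivated)
Solving: h(Casual) = 0.5394, h(Reactivated) = 0.6035.
Starting from Casual, the probability is 0.5394.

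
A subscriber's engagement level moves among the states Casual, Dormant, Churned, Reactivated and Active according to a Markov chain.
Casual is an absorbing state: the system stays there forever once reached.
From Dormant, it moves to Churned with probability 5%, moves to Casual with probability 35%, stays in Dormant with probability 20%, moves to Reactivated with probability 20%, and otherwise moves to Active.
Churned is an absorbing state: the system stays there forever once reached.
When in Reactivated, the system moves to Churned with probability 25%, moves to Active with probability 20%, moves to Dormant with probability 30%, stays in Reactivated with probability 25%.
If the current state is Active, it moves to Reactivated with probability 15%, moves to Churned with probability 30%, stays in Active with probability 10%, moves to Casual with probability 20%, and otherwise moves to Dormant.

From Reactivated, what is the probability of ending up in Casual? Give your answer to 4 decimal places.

Let h(s) be the probability of absorption at Casual starting from transient state s. Then h(Casual) = 1 and h(Churned) = 0. By first-step analysis:
h(Dormant) = 0.35·1 + 0.2·h(Dormant) + 0.05·0 + 0.2·h(Reactivated) + 0.2·h(Active)
h(Reactivated) = 0.3·h(Dormant) + 0.25·0 + 0.25·h(Reactivated) + 0.2·h(Active)
h(Active) = 0.2·1 + 0.25·h(Dormant) + 0.3·0 + 0.15·h(Reactivated) + 0.1·h(Active)
Solving: h(Dormant) = 0.6504, h(Reactivated) = 0.3847, h(Active) = 0.4670.
Starting from Reactivated, the probability is 0.3847.

0.3847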